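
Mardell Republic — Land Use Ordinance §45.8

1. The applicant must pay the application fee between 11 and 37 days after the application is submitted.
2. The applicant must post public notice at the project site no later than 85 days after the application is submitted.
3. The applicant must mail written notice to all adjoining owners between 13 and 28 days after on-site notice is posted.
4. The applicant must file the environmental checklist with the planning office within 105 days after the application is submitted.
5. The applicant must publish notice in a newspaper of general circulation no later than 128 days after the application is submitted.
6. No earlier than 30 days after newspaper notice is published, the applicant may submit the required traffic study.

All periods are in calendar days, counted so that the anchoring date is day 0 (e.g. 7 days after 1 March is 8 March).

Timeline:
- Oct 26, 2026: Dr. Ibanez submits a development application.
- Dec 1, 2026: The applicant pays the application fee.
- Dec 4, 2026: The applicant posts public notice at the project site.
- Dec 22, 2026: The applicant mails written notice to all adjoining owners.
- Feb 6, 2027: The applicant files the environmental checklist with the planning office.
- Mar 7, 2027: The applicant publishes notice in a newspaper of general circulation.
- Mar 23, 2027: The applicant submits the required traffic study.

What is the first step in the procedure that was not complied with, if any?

Step 5

Step 1: the window is 11–37 days after Oct 26, 2026 (when the application is submitted), so Nov 6, 2026 through Dec 2, 2026; Dec 1, 2026 falls inside that range.
Step 2: 85 days after Oct 26, 2026 (when the application is submitted) is Jan 19, 2027; Dec 4, 2026 is within that limit.
Step 3: the window is 13–28 days after Dec 4, 2026 (when on-site notice is posted), so Dec 17, 2026 through Jan 1, 2027; done Dec 22, 2026 — within the window.
Step 4: 105 days after Oct 26, 2026 (when the application is submitted) is Feb 8, 2027; done Feb 6, 2027 — timely.
Step 5: 128 days after Oct 26, 2026 (when the application is submitted) is Mar 3, 2027; not done until Mar 7, 2027, 4 days after the deadline.
Later steps need not be reached.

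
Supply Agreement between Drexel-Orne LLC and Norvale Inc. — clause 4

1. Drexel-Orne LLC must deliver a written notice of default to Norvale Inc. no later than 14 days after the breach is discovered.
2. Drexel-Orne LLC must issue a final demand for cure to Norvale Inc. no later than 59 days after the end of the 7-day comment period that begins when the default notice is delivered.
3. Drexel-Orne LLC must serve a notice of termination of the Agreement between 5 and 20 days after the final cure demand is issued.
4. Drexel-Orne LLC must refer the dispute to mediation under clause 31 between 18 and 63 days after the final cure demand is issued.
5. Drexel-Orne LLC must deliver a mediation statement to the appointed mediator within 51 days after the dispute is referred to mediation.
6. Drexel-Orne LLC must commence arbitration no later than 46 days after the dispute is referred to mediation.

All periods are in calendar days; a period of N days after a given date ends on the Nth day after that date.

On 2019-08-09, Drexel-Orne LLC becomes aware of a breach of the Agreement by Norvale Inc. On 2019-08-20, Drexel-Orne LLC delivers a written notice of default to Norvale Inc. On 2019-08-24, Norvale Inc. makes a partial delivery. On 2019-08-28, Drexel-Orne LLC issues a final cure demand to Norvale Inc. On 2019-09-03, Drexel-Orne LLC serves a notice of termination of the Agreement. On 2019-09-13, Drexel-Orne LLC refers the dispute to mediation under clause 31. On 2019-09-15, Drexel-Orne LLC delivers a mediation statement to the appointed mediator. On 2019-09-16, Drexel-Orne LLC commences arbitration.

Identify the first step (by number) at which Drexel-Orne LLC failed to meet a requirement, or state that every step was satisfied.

Step 4

Step 1 — counting 14 days from 2019-08-09 (when the breach is discovered) gives a deadline of 2019-08-23; completed 2019-08-20, before the deadline.
Step 2 — counting 59 days from 2019-08-27 (end of the 7-day comment period, which began when the default notice is delivered on 2019-08-20) gives a deadline of 2019-10-25; 2019-08-28 is within that limit.
Step 3 — 5 and 20 days from 2019-08-28 (when the final cure demand is issued) are 2019-09-02 and 2019-09-17 respectively; done 2019-09-03, which is between those dates.
Step 4 — 18 and 63 days from 2019-08-28 (when the final cure demand is issued) are 2019-09-15 and 2019-10-30 respectively; done 2019-09-13 — 2 days before the window opened.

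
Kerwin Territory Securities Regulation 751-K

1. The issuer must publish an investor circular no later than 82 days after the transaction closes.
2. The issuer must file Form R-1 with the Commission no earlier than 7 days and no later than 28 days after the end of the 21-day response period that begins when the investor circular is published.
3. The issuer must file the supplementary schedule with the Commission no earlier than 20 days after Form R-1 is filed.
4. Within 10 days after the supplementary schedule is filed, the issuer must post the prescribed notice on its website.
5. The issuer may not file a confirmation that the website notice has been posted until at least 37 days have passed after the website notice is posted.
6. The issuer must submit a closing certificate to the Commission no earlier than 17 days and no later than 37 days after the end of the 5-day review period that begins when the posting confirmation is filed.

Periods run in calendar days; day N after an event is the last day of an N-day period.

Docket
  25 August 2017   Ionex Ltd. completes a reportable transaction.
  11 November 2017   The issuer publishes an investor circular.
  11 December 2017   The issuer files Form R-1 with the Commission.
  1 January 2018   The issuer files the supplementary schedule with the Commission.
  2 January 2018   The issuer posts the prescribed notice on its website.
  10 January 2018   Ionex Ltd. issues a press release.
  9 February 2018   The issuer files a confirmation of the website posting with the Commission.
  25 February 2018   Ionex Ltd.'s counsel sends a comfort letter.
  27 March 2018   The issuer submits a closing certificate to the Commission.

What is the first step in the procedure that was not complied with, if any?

Step 6

(1) due by 25 August 2017 + 82 days = 15 November 2017; 11 November 2017 is within that limit.
(2) the permitted window runs from 2 December 2017 + 7 = 9 December 2017 to 2 December 2017 + 28 = 30 December 2017; 11 December 2017 falls inside that range.
(3) permitted from 11 December 2017 + 20 days = 31 December 2017 onward; done 1 January 2018 — permitted.
(4) due by 1 January 2018 + 10 days = 11 January 2018; completed 2 January 2018, before the deadline.
(5) permitted from 2 January 2018 + 37 days = 8 February 2018 onward; 9 February 2018 is on or after that date.
(6) the permitted window runs from 14 February 2018 + 17 = 3 March 2018 to 14 February 2018 + 37 = 23 March 2018; 27 March 2018 is 4 days past the end of the window.
Later steps need not be reached.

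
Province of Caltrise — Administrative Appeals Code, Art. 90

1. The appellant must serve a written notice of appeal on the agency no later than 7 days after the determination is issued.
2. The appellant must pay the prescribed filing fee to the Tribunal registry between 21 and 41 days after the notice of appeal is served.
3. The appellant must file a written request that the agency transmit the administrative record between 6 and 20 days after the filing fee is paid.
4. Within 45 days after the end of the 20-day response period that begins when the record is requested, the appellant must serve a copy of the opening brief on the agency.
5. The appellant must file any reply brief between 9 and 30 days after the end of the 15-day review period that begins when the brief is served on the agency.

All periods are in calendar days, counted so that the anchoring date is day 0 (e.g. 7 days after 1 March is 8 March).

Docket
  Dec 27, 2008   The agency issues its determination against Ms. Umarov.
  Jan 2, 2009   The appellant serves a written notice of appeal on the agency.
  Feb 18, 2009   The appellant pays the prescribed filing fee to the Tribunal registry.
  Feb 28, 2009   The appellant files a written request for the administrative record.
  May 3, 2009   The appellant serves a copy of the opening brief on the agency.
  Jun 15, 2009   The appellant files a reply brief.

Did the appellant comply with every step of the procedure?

(1) due by Dec 27, 2008 + 7 days = Jan 3, 2009; Jan 2, 2009 is within that limit.
(2) the permitted window runs from Jan 2, 2009 + 21 = Jan 23, 2009 to Jan 2, 2009 + 41 = Feb 12, 2009; Feb 18, 2009 is 6 days past the end of the window.
That is the first point of non-compliance.

No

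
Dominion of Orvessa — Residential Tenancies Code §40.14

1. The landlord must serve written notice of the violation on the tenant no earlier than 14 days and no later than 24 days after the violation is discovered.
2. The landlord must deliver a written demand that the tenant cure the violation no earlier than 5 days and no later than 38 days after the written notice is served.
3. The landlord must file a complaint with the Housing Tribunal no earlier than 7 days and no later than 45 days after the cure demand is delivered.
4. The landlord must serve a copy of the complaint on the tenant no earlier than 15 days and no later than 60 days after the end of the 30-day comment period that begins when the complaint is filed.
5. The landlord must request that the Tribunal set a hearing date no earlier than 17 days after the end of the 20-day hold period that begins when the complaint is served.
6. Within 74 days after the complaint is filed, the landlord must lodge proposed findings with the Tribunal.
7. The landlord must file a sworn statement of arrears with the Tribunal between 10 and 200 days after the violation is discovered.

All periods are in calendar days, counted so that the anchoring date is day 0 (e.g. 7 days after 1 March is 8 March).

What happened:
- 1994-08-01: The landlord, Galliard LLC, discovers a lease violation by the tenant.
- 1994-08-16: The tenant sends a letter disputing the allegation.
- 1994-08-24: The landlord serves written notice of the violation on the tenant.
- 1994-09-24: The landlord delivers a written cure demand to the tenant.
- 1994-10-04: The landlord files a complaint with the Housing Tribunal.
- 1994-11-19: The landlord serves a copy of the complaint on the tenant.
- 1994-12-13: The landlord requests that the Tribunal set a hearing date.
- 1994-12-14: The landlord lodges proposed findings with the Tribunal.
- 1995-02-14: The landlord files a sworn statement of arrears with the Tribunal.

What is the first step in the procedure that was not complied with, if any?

Step 5

Step 1: the window is 14–24 days after 1994-08-01 (when the violation is discovered), so 1994-08-15 through 1994-08-25; 1994-08-24 falls inside that range.
Step 2: the window is 5–38 days after 1994-08-24 (when the written notice is served), so 1994-08-29 through 1994-10-01; 1994-09-24 falls inside that range.
Step 3: the window is 7–45 days after 1994-09-24 (when the cure demand is delivered), so 1994-10-01 through 1994-11-08; done 1994-10-04 — within the window.
Step 4: the window is 15–60 days after 1994-11-03 (end of the 30-day comment period, which began when the complaint is filed on 1994-10-04), so 1994-11-18 through 1995-01-02; done 1994-11-19, which is between those dates.
Step 5: the earliest permitted date is 17 days after 1994-12-09 (end of the 20-day hold period, which began when the complaint is served on 1994-11-19), i.e. 1994-12-26; acted on 1994-12-13, 13 days prematurely.
Later steps need not be reached.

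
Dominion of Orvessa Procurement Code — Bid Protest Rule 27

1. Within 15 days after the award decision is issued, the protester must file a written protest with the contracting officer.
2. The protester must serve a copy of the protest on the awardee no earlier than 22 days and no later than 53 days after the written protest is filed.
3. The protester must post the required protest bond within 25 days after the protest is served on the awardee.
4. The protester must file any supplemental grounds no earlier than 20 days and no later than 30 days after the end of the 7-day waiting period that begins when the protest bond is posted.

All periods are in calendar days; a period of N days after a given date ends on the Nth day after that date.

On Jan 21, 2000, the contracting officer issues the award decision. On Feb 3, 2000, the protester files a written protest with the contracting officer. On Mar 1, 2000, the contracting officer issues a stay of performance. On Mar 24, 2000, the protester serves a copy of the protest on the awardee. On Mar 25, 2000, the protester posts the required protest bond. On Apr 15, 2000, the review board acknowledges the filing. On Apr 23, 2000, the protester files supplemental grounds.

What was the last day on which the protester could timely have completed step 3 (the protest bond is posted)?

Apr 18, 2000

Step 3 runs from Mar 24, 2000, when the protest is served on the awardee. 25 days after Mar 24, 2000 is Apr 18, 2000.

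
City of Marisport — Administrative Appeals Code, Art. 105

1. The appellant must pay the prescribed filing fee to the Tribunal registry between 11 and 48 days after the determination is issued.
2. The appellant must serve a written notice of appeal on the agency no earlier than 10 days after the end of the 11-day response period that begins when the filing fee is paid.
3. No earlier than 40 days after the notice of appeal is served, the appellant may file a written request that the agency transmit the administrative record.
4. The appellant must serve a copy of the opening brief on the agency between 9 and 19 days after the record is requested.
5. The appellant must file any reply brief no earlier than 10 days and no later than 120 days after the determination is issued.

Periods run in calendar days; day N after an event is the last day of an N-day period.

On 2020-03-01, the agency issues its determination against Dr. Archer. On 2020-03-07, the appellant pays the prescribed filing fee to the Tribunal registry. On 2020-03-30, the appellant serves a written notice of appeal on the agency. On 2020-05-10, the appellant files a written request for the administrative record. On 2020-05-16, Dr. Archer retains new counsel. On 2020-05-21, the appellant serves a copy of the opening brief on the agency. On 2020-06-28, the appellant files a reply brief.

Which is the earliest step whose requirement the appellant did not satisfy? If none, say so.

Step 1

(1) the permitted window runs from 2020-03-01 + 11 = 2020-03-12 to 2020-03-01 + 48 = 2020-04-18; done 2020-03-07 — 5 days before the window opened.
That is the first point of non-compliance.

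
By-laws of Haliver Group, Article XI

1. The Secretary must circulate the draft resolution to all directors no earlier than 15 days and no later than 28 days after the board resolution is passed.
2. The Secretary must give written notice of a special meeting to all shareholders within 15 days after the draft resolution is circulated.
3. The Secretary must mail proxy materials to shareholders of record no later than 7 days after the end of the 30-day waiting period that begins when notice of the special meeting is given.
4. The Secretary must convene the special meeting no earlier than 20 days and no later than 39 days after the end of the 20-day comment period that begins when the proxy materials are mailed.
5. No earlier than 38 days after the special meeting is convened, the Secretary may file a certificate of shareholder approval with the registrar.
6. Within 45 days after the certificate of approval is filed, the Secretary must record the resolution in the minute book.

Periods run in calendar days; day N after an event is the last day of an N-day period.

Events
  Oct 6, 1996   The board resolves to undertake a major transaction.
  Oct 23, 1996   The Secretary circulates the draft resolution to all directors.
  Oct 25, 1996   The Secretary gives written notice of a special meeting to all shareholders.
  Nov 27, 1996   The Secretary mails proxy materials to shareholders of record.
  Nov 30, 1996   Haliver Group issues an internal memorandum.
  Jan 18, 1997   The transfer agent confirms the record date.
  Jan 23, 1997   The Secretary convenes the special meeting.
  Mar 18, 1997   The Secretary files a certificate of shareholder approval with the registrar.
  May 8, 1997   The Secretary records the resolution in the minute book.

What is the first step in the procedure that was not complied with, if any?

(1) the permitted window runs from Oct 6, 1996 + 15 = Oct 21, 1996 to Oct 6, 1996 + 28 = Nov 3, 1996; done Oct 23, 1996 — within the window.
(2) due by Oct 23, 1996 + 15 days = Nov 7, 1996; done Oct 25, 1996 — timely.
(3) due by Nov 24, 1996 + 7 days = Dec 1, 1996; completed Nov 27, 1996, before the deadline.
(4) the permitted window runs from Dec 17, 1996 + 20 = Jan 6, 1997 to Dec 17, 1996 + 39 = Jan 25, 1997; done Jan 23, 1997, which is between those dates.
(5) permitted from Jan 23, 1997 + 38 days = Mar 2, 1997 onward; done Mar 18, 1997, after the minimum wait.
(6) due by Mar 18, 1997 + 45 days = May 2, 1997; May 8, 1997 misses that deadline by 6 days.

Step 6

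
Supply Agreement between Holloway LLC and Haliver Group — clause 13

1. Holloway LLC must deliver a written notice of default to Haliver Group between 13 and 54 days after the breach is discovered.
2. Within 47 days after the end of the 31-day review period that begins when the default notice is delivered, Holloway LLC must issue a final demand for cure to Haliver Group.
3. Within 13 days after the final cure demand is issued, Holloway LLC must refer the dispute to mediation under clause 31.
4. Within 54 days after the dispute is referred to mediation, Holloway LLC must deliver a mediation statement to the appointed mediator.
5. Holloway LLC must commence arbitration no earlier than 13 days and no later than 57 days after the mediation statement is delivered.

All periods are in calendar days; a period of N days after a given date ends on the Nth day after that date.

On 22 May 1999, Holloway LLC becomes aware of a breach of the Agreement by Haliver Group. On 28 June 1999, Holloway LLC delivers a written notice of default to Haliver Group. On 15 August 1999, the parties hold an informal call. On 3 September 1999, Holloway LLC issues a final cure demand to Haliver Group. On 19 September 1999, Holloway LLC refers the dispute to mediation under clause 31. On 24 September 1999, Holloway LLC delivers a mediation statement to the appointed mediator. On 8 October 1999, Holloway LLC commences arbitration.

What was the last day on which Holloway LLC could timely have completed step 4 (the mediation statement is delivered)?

12 November 1999

Step 4 runs from 19 September 1999, when the dispute is referred to mediation. 54 days after 19 September 1999 is 12 November 1999.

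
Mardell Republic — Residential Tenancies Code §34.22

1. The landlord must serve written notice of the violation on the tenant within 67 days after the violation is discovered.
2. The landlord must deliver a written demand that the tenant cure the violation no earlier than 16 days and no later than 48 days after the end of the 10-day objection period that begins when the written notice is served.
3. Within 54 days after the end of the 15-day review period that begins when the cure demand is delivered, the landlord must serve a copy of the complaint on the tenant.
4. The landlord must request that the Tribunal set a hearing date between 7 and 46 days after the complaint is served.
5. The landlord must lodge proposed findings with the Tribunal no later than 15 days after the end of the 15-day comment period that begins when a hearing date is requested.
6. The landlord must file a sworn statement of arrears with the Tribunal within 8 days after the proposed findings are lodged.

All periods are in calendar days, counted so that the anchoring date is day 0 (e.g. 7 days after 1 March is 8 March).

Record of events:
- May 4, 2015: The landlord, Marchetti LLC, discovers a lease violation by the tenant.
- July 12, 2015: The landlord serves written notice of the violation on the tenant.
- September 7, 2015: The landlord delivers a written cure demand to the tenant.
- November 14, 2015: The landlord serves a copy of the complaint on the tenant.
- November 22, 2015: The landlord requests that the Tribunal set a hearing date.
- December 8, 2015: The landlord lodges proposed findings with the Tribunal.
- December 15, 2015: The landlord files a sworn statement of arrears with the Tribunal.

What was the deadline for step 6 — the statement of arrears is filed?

December 16, 2015

Step 6 runs from December 8, 2015, when the proposed findings are lodged. 8 days after December 8, 2015 is December 16, 2015.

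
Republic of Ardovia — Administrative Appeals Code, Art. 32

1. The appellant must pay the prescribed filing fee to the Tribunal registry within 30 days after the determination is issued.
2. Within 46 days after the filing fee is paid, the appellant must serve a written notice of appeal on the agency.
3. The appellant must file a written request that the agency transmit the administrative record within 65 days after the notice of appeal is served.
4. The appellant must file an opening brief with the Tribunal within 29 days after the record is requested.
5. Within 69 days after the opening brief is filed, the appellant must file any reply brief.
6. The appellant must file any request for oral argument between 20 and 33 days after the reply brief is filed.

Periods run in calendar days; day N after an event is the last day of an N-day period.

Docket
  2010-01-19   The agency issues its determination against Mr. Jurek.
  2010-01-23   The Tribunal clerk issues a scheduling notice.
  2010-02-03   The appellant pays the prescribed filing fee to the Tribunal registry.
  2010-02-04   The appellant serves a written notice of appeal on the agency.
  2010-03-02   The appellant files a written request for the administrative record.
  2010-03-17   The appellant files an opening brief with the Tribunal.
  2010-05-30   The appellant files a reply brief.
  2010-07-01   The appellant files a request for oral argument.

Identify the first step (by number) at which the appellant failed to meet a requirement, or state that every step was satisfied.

(1) due by 2010-01-19 + 30 days = 2010-02-18; 2010-02-03 is within that limit.
(2) due by 2010-02-03 + 46 days = 2010-03-21; 2010-02-04 is within that limit.
(3) due by 2010-02-04 + 65 days = 2010-04-10; done 2010-03-02 — timely.
(4) due by 2010-03-02 + 29 days = 2010-03-31; 2010-03-17 is within that limit.
(5) due by 2010-03-17 + 69 days = 2010-05-25; not done until 2010-05-30, 5 days after the deadline.

Step 5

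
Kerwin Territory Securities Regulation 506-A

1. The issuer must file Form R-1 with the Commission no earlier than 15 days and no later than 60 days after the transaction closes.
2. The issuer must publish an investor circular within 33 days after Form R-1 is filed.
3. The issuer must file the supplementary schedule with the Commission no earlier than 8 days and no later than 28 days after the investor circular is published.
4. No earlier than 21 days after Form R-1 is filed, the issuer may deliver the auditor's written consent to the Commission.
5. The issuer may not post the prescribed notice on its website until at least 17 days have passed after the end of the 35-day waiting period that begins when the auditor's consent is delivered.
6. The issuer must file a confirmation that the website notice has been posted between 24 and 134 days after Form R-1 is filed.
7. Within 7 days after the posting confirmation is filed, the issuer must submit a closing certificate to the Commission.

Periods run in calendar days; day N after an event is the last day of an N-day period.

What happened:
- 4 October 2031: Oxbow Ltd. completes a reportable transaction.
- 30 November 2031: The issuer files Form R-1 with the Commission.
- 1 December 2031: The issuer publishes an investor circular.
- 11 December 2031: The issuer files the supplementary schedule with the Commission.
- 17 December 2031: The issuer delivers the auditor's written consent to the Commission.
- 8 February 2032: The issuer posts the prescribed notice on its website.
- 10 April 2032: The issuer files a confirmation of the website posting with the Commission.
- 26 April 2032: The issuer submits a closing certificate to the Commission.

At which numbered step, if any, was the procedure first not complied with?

Step 1 — 15 and 60 days from 4 October 2031 (when the transaction closes) are 19 October 2031 and 3 December 2031 respectively; done 30 November 2031 — within the window.
Step 2 — counting 33 days from 30 November 2031 (when Form R-1 is filed) gives a deadline of 2 January 2032; completed 1 December 2031, before the deadline.
Step 3 — 8 and 28 days from 1 December 2031 (when the investor circular is published) are 9 December 2031 and 29 December 2031 respectively; done 11 December 2031 — within the window.
Step 4 — must wait 21 days from 30 November 2031 (when Form R-1 is filed), so not before 21 December 2031; done 17 December 2031 — 4 days too early.
Later steps need not be reached.

Step 4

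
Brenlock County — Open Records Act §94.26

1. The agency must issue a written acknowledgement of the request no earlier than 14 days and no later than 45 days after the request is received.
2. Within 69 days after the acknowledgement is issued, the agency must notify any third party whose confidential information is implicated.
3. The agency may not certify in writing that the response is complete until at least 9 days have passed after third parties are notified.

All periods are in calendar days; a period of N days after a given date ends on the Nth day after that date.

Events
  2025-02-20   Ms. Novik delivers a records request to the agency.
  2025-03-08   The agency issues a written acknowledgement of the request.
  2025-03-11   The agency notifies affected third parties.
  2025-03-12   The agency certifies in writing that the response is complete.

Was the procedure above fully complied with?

Step 1 — 14 and 45 days from 2025-02-20 (when the request is received) are 2025-03-06 and 2025-04-06 respectively; 2025-03-08 falls inside that range.
Step 2 — counting 69 days from 2025-03-08 (when the acknowledgement is issued) gives a deadline of 2025-05-16; 2025-03-11 is within that limit.
Step 3 — must wait 9 days from 2025-03-11 (when third parties are notified), so not before 2025-03-20; acted on 2025-03-12, 8 days prematurely.

No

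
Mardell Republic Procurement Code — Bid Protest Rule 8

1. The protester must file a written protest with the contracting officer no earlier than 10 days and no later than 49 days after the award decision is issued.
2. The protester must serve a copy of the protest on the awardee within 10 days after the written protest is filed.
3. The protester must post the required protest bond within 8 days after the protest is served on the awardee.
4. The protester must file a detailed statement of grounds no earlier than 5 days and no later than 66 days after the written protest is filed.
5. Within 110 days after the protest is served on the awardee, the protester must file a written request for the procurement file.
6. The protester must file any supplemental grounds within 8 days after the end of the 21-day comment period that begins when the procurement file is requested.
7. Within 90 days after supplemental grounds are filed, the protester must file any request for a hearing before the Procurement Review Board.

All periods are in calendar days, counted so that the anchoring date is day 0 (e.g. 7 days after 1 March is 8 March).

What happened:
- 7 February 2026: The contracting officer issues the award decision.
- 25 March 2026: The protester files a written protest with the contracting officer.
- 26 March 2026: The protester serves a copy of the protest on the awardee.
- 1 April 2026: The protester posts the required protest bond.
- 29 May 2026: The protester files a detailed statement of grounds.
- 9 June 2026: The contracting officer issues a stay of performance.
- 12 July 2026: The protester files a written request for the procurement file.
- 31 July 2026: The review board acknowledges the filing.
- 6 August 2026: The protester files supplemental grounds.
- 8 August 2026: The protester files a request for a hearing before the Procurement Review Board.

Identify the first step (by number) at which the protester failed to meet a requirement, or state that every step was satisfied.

None — every step was satisfied

Step 1 — 10 and 49 days from 7 February 2026 (when the award decision is issued) are 17 February 2026 and 28 March 2026 respectively; done 25 March 2026, which is between those dates.
Step 2 — counting 10 days from 25 March 2026 (when the written protest is filed) gives a deadline of 4 April 2026; completed 26 March 2026, before the deadline.
Step 3 — counting 8 days from 26 March 2026 (when the protest is served on the awardee) gives a deadline of 3 April 2026; completed 1 April 2026, before the deadline.
Step 4 — 5 and 66 days from 25 March 2026 (when the written protest is filed) are 30 March 2026 and 30 May 2026 respectively; done 29 May 2026 — within the window.
Step 5 — counting 110 days from 26 March 2026 (when the protest is served on the awardee) gives a deadline of 14 July 2026; done 12 July 2026 — timely.
Step 6 — counting 8 days from 2 August 2026 (end of the 21-day comment period, which began when the procurement file is requested on 12 July 2026) gives a deadline of 10 August 2026; done 6 August 2026 — timely.
Step 7 — counting 90 days from 6 August 2026 (when supplemental grounds are filed) gives a deadline of 4 November 2026; 8 August 2026 is within that limit.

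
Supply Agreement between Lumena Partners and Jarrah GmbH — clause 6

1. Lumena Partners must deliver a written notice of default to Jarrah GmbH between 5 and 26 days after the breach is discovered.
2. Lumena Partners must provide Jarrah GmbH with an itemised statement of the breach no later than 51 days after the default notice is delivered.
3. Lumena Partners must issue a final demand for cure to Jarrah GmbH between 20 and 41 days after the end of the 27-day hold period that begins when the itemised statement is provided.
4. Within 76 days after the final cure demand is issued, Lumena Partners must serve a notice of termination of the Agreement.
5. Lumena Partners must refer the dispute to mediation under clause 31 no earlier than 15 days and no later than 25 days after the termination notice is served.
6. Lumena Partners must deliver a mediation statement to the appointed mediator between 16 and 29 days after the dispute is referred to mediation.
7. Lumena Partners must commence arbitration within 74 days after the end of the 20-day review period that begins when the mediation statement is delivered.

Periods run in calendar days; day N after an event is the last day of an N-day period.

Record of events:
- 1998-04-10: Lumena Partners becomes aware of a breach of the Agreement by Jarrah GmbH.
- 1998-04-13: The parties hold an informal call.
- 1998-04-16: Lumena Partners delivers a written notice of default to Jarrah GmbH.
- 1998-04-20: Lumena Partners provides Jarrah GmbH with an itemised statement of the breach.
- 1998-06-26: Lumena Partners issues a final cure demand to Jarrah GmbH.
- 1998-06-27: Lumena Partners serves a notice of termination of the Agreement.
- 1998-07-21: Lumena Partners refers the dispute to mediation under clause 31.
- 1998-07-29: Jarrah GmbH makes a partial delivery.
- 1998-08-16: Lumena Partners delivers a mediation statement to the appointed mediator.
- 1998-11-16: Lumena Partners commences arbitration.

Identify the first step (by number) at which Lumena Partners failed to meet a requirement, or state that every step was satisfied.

Step 1 — 5 and 26 days from 1998-04-10 (when the breach is discovered) are 1998-04-15 and 1998-05-06 respectively; 1998-04-16 falls inside that range.
Step 2 — counting 51 days from 1998-04-16 (when the default notice is delivered) gives a deadline of 1998-06-06; completed 1998-04-20, before the deadline.
Step 3 — 20 and 41 days from 1998-05-17 (end of the 27-day hold period, which began when the itemised statement is provided on 1998-04-20) are 1998-06-06 and 1998-06-27 respectively; done 1998-06-26 — within the window.
Step 4 — counting 76 days from 1998-06-26 (when the final cure demand is issued) gives a deadline of 1998-09-10; completed 1998-06-27, before the deadline.
Step 5 — 15 and 25 days from 1998-06-27 (when the termination notice is served) are 1998-07-12 and 1998-07-22 respectively; done 1998-07-21 — within the window.
Step 6 — 16 and 29 days from 1998-07-21 (when the dispute is referred to mediation) are 1998-08-06 and 1998-08-19 respectively; done 1998-08-16 — within the window.
Step 7 — counting 74 days from 1998-09-05 (end of the 20-day review period, which began when the mediation statement is delivered on 1998-08-16) gives a deadline of 1998-11-18; 1998-11-16 is within that limit.

None — every step was satisfied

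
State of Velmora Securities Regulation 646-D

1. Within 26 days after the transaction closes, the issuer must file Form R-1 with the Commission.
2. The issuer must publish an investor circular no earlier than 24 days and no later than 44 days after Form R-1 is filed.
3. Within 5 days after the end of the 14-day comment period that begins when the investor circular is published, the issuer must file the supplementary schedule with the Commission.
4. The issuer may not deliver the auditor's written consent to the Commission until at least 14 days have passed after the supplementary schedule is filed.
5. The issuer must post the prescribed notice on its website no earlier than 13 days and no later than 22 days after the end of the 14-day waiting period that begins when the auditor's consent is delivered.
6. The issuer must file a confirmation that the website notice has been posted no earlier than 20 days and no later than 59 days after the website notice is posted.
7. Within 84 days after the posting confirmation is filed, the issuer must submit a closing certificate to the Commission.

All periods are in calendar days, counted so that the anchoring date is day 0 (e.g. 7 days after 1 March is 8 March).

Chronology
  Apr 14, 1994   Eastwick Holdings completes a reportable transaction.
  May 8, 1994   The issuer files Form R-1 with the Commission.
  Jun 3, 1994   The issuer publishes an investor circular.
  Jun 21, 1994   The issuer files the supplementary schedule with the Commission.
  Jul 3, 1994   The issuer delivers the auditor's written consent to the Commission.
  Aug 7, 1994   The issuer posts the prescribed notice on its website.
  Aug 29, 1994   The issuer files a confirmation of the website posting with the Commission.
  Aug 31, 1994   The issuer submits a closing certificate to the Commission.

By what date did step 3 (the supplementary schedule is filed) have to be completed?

Jun 22, 1994

The investor circular is published on Jun 3, 1994; the 14-day comment period therefore ends Jun 17, 1994, and step 3 runs from that date. 5 days after Jun 17, 1994 is Jun 22, 1994.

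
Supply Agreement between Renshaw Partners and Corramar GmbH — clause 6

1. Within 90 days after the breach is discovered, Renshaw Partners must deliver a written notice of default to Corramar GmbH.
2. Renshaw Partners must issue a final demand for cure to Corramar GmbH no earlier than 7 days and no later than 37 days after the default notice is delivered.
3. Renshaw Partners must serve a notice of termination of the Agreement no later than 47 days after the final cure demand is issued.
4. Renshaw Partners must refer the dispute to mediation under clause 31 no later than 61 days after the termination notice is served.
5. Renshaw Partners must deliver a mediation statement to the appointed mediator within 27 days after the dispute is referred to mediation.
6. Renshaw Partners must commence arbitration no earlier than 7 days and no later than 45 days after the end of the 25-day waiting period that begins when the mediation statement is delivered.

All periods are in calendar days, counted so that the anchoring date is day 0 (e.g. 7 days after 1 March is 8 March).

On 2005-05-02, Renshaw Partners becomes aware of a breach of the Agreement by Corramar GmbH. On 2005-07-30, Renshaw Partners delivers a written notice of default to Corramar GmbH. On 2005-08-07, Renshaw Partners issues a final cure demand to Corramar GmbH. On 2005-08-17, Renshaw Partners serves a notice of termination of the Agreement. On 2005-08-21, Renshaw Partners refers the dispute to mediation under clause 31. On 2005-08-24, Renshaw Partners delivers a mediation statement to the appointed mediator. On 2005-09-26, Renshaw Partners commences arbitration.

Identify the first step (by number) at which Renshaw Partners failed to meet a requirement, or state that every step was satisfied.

(1) due by 2005-05-02 + 90 days = 2005-07-31; completed 2005-07-30, before the deadline.
(2) the permitted window runs from 2005-07-30 + 7 = 2005-08-06 to 2005-07-30 + 37 = 2005-09-05; done 2005-08-07, which is between those dates.
(3) due by 2005-08-07 + 47 days = 2005-09-23; done 2005-08-17 — timely.
(4) due by 2005-08-17 + 61 days = 2005-10-17; done 2005-08-21 — timely.
(5) due by 2005-08-21 + 27 days = 2005-09-17; completed 2005-08-24, before the deadline.
(6) the permitted window runs from 2005-09-18 + 7 = 2005-09-25 to 2005-09-18 + 45 = 2005-11-02; 2005-09-26 falls inside that range.

None — every step was satisfied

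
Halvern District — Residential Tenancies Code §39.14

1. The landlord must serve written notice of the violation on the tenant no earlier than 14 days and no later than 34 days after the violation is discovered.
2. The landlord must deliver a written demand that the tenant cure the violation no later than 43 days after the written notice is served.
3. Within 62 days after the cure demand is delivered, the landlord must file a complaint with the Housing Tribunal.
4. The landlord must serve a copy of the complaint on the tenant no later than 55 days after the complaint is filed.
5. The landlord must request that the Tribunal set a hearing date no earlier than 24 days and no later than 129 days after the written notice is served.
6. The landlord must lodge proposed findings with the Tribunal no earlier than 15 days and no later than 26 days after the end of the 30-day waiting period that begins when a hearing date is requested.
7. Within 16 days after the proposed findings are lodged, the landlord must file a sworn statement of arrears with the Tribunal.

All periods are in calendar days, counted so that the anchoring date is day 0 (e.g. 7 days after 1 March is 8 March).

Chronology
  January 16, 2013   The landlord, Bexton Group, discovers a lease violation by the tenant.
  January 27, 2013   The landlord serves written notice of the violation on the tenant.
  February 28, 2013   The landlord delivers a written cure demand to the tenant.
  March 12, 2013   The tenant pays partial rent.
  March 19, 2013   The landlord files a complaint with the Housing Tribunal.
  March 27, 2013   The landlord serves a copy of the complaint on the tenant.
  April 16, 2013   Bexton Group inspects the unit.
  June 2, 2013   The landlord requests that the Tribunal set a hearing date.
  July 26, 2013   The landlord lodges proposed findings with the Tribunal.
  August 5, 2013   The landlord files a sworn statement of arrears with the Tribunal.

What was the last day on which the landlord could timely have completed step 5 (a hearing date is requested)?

Step 5 runs from January 27, 2013, when the written notice is served. The window is 24–129 days after January 27, 2013; it closes on June 5, 2013.

June 5, 2013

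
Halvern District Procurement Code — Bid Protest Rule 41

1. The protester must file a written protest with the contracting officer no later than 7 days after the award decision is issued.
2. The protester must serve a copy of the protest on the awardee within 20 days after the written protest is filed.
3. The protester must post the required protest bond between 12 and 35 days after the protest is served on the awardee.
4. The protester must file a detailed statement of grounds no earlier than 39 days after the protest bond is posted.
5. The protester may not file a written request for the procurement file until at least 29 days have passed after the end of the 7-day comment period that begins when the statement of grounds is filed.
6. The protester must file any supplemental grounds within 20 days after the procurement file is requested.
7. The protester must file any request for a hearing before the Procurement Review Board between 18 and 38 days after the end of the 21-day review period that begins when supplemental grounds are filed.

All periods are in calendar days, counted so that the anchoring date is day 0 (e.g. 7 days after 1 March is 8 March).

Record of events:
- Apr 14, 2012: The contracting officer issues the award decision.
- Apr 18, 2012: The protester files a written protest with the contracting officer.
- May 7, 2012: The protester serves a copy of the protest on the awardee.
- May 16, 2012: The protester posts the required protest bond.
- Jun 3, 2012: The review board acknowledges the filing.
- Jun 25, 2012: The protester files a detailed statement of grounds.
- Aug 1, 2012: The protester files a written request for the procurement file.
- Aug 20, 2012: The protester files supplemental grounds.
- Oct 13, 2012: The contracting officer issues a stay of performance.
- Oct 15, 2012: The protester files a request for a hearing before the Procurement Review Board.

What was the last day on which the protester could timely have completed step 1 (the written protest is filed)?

Apr 21, 2012

Step 1 runs from Apr 14, 2012, when the award decision is issued. 7 days after Apr 14, 2012 is Apr 21, 2012.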